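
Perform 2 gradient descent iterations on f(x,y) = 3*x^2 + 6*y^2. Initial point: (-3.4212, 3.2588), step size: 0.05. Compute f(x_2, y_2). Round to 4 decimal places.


Gradient descent on f(x,y) = 3*x^2 + 6*y^2.
Starting point: (-3.4212, 3.2588), alpha = 0.05
Step 1: grad_x = 2*3*-3.4212 = -20.5272, grad_y = 2*6*3.2588 = 39.1056
  x_1 = -3.4212 - 0.05*-20.5272 = -2.3948
  y_1 = 3.2588 - 0.05*39.1056 = 1.3035
Step 2: grad_x = 2*3*-2.3948 = -14.369, grad_y = 2*6*1.3035 = 15.6422
  x_2 = -2.3948 - 0.05*-14.369 = -1.6764
  y_2 = 1.3035 - 0.05*15.6422 = 0.5214
f(-1.6764, 0.5214) = 3*(-1.6764)^2 + 6*0.5214^2 = 10.062


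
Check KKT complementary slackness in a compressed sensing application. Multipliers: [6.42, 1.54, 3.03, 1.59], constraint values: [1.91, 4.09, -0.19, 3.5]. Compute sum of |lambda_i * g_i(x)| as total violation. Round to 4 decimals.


KKT complementary slackness check:
lambda_1 * g_1 = 6.42 * 1.91 = 12.2622
lambda_2 * g_2 = 1.54 * 4.09 = 6.2986
lambda_3 * g_3 = 3.03 * -0.19 = -0.5757
lambda_4 * g_4 = 1.59 * 3.5 = 5.565
Total violation = 12.2622 + 6.2986 + 0.5757 + 5.565 = 24.7015


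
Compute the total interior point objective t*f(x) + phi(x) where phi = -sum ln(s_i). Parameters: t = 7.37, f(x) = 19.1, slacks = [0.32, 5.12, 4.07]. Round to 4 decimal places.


Step 1: Compute log-barrier.
ln values: [-1.1394, 1.6332, 1.4036]
phi = -(-1.1394 + 1.6332 + 1.4036) = -1.8974
Step 2: Compute augmented objective.
t*f(x) = 7.37*19.1 = 140.767
Total = 140.767 - 1.8974 = 138.8696


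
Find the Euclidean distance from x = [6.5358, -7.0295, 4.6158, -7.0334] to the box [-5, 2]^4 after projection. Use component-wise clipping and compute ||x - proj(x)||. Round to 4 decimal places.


Project each component onto [-5, 2].
clip(6.5358) = 2.0, clip(-7.0295) = -5.0, clip(4.6158) = 2.0, clip(-7.0334) = -5.0
Projection = [2.0, -5.0, 2.0, -5.0]
Squared diffs: [20.5735, 4.1189, 6.8424, 4.1347]
Distance = sqrt(35.6695) = 5.9724


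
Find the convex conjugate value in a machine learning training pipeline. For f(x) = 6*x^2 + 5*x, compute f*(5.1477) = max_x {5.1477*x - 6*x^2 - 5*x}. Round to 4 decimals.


f*(y) = sup_x {y*x - a*x^2 - b*x} = sup_x {(y-b)*x - a*x^2}
FOC: (y - b) - 2a*x = 0 => x* = (y - b)/(2a)
x* = (5.1477 - 5)/(2*6) = 0.0123
f*(5.1477) = (y-b)^2/(4a) = (5.1477 - 5)^2/(4*6)
= 0.0218/24 = 0.0009


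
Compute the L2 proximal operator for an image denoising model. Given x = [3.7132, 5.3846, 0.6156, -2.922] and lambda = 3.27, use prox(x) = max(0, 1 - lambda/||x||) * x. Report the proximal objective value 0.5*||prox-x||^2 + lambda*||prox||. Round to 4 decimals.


Step 1: Compute ||x||.
||x|| = 7.1902
Step 2: Compute scaling factor.
scale = max(0, 1 - 3.27/7.1902) = 0.5452
Step 3: prox(x) = [2.0245, 2.9358, 0.3356, -1.5931]
||prox(x)|| = 3.9202
Step 4: Proximal objective.
0.5*||prox-x||^2 = 5.3465
lambda*||prox|| = 12.8191
Total = 18.1655


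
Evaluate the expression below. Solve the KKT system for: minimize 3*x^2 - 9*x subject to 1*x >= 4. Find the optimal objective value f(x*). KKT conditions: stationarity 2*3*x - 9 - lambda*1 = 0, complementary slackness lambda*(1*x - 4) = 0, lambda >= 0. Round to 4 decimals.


Step 1: Try lambda = 0 (constraint inactive).
x_unc = 9/(2*3) = 1.5
Check: 1*1.5 = 1.5 < 4 -- violated!
Step 2: Constraint must be active: 1*x = 4
x* = 4/1 = 4.0
lambda = (2*3*4.0 - 9)/1 = 15.0
Step 3: Compute optimal value.
f(x*) = 3*4.0^2 - 9*4.0 = 12.0


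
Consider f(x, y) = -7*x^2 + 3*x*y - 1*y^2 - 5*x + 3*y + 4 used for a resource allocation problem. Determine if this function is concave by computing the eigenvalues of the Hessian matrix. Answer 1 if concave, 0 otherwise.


The Hessian of f(x,y) = -7*x^2 + 3*x*y - 1*y^2 - 5*x + 3*y + 4 is:
H = [[-14, 3], [3, -2]]
Trace = -14 - 2 = -16
Determinant = -14*-2 - (3)^2 = 19
Discriminant = (-16)^2 - 4*19 = 180.0
Eigenvalues: lambda_1 = -14.7082, lambda_2 = -1.2918
The function is concave.

1


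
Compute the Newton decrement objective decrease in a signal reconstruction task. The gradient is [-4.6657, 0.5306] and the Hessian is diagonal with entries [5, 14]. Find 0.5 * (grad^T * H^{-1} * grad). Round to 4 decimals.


Step 1: H is diagonal, so H^(-1) * g = [-0.9331, 0.0379].
Step 2: g^T H^(-1) g = sum_i g_i^2 / H_ii
  = (-4.6657)^2/5 + (0.5306)^2/14
  = 4.3538 + 0.0201 = 4.3739
Step 3: Objective decrease = 0.5 * g^T H^(-1) g = 2.1869


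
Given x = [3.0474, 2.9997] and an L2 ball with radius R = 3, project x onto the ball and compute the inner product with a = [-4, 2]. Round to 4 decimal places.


Step 1: Compute ||x|| (intermediates to 6 decimals).
||x|| = sqrt(3.0474^2 + 2.9997^2) = 4.276078
Step 2: Project.
Since ||x|| > R, scale = R/||x|| = 3/4.276078 = 0.701577, proj(x) = scale * x
proj(x) = [2.137986, 2.104521]
Step 3: Dot product.
a^T * proj(x) = -4*2.137986 + 2*2.104521 = -4.3429


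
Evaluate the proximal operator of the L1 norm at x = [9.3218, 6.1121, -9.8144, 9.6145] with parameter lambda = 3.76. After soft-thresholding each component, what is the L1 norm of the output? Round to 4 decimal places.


Soft-thresholding with lambda = 3.76:
prox(9.3218) = sign(9.3218)*max(|9.3218| - 3.76, 0) = 5.5618
prox(6.1121) = sign(6.1121)*max(|6.1121| - 3.76, 0) = 2.3521
prox(-9.8144) = sign(-9.8144)*max(|-9.8144| - 3.76, 0) = -6.0544
prox(9.6145) = sign(9.6145)*max(|9.6145| - 3.76, 0) = 5.8545
prox(x) = [5.5618, 2.3521, -6.0544, 5.8545]
||prox(x)||_1 = 5.5618 + 2.3521 + 6.0544 + 5.8545 = 19.8228


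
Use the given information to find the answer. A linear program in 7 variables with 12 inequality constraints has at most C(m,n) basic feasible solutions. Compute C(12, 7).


Each vertex corresponds to some choice of n active constraints out of m, so the number of vertices is at most C(m, n) = m! / (n!(m-n)!).
m = 12, n = 7
Numerator: 12 * 11 * 10 * 9 * 8 * 7 * 6
Denominator: 7! = 5040
C(12, 7) = 792


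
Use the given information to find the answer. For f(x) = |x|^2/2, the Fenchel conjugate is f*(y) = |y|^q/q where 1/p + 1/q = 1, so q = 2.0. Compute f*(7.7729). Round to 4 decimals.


The conjugate exponent q satisfies 1/p + 1/q = 1.
p = 2, so q = 2/(2 - 1) = 2.0
|y|^q = 7.7729^2.0 = 60.418
f*(7.7729) = 60.418 / 2.0 = 30.209


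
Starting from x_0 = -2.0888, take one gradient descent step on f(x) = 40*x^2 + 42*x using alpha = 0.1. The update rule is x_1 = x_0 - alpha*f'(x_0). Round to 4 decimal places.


We compute the gradient at x_0 and apply the update.
f'(x) = 80*x + 42
f'(-2.0888) = 80*-2.0888 + 42 = -125.104
x_1 = -2.0888 - 0.1*-125.104 = 10.4216


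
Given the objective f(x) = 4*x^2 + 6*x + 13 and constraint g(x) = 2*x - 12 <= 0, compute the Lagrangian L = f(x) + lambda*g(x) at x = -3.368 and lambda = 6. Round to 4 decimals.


Step 1: Evaluate f(x).
f(-3.368) = 4*(-3.368)^2 + 6*(-3.368) + 13 = 38.1657
Step 2: Evaluate g(x).
g(-3.368) = 2*-3.368 - 12 = -18.736
Step 3: Compute Lagrangian.
L = 38.1657 + 6*-18.736 = -74.2503


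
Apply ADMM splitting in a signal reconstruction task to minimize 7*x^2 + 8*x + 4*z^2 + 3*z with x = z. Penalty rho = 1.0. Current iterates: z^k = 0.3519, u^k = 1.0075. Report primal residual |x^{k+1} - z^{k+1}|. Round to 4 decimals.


ADMM iteration with rho = 1.0, z^k = 0.3519, u^k = 1.0075
Step 1: x-update.
Minimize 7*x^2 + 8*x + (1.0/2)*(x - 0.3519 + 1.0075)^2
FOC: (2*7 + 1.0)*x = -8 + 1.0*(0.3519 - 1.0075)
x^{k+1} = -0.577
Step 2: z-update.
Minimize 4*z^2 + 3*z + (1.0/2)*(-0.577 - z + 1.0075)^2
FOC: (2*4 + 1.0)*z = -3 + 1.0*(-0.577 + 1.0075)
z^{k+1} = -0.2855
Step 3: u-update.
u^{k+1} = 1.0075 - 0.577 + 0.2855 = 0.716
Step 4: Primal residual = |-0.577 + 0.2855| = 0.2915


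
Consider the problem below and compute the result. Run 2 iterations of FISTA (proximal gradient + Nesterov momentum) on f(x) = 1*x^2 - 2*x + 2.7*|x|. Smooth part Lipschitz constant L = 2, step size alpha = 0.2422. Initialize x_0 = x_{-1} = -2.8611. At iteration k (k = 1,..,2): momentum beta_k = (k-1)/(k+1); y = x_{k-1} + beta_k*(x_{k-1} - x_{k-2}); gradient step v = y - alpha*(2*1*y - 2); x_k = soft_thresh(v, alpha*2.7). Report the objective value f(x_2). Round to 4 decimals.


FISTA on f(x) = 1*x^2 - 2*x + 2.7*|x|
L = 2, alpha = 0.2422
Iteration 1: beta = 0.0, y = -2.8611 + 0.0*(-2.8611 + 2.8611) = -2.8611
  grad(y) = -7.7222, v = y - alpha*grad = -0.9908
  prox(v) = soft_thresh(-0.9908, 0.6539) = -0.3368
Iteration 2: beta = 0.3333, y = -0.3368 + 0.3333*(-0.3368 + 2.8611) = 0.5046
  grad(y) = -0.9908, v = y - alpha*grad = 0.7446
  prox(v) = soft_thresh(0.7446, 0.6539) = 0.0906
f(x_2) = 1*0.0906^2 - 2*0.0906 + 2.7*|0.0906| = 0.0716


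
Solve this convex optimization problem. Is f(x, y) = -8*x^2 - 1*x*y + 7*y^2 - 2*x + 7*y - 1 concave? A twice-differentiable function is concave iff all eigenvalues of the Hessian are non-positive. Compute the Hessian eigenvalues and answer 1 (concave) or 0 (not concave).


The Hessian of f(x,y) = -8*x^2 - 1*x*y + 7*y^2 - 2*x + 7*y - 1 is:
H = [[-16, -1], [-1, 14]]
Trace = -16 + 14 = -2
Determinant = -16*14 - (-1)^2 = -225
Discriminant = (-2)^2 - 4*-225 = 904.0
Eigenvalues: lambda_1 = -16.0333, lambda_2 = 14.0333
The function is not concave.

0


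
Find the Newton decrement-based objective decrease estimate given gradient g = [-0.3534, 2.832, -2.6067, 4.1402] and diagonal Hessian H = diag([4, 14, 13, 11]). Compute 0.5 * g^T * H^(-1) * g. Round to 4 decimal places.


Step 1: H is diagonal, so H^(-1) * g = [-0.0884, 0.2023, -0.2005, 0.3764].
Step 2: g^T H^(-1) g = sum_i g_i^2 / H_ii
  = (-0.3534)^2/4 + (2.832)^2/14 + (-2.6067)^2/13 + (4.1402)^2/11
  = 0.0312 + 0.5729 + 0.5227 + 1.5583 = 2.6851
Step 3: Objective decrease = 0.5 * g^T H^(-1) g = 1.3425


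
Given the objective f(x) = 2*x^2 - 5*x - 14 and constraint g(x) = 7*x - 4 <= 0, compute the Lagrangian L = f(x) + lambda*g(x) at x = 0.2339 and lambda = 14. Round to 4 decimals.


Step 1: Evaluate f(x).
f(0.2339) = 2*0.2339^2 - 5*0.2339 - 14 = -15.0601
Step 2: Evaluate g(x).
g(0.2339) = 7*0.2339 - 4 = -2.3627
Step 3: Compute Lagrangian.
L = -15.0601 + 14*-2.3627 = -48.1379


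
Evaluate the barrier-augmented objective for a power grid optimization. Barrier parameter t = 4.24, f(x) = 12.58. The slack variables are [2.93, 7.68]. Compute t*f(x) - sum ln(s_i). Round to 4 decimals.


Step 1: Compute log-barrier.
ln values: [1.075, 2.0386]
phi = -(1.075 + 2.0386) = -3.1136
Step 2: Compute augmented objective.
t*f(x) = 4.24*12.58 = 53.3392
Total = 53.3392 - 3.1136 = 50.2256


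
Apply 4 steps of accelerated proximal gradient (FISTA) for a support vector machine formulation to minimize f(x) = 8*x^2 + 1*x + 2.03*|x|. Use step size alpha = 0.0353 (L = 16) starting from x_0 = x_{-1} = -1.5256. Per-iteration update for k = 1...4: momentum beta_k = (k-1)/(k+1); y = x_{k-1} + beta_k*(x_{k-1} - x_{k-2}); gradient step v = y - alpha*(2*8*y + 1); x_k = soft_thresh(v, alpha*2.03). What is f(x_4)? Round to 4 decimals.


FISTA on f(x) = 8*x^2 + 1*x + 2.03*|x|
L = 16, alpha = 0.0353
Iteration 1: beta = 0.0, y = -1.5256 + 0.0*(-1.5256 + 1.5256) = -1.5256
  grad(y) = -23.4096, v = y - alpha*grad = -0.6992
  prox(v) = soft_thresh(-0.6992, 0.0717) = -0.6276
Iteration 2: beta = 0.3333, y = -0.6276 + 0.3333*(-0.6276 + 1.5256) = -0.3282
  grad(y) = -4.2519, v = y - alpha*grad = -0.1782
  prox(v) = soft_thresh(-0.1782, 0.0717) = -0.1065
Iteration 3: beta = 0.5, y = -0.1065 + 0.5*(-0.1065 + 0.6276) = 0.1541
  grad(y) = 3.4648, v = y - alpha*grad = 0.0317
  prox(v) = soft_thresh(0.0317, 0.0717) = 0.0
Iteration 4: beta = 0.6, y = 0.0 + 0.6*(0.0 + 0.1065) = 0.0639
  grad(y) = 2.0223, v = y - alpha*grad = -0.0075
  prox(v) = soft_thresh(-0.0075, 0.0717) = 0.0
f(x_4) = 8*0.0^2 + 1*0.0 + 2.03*|0.0| = 0.0


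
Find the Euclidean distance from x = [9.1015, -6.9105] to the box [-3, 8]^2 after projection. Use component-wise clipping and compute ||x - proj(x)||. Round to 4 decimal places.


Project each component onto [-3, 8].
clip(9.1015) = 8.0, clip(-6.9105) = -3.0
Projection = [8.0, -3.0]
Squared diffs: [1.2133, 15.292]
Distance = sqrt(16.5053) = 4.0627


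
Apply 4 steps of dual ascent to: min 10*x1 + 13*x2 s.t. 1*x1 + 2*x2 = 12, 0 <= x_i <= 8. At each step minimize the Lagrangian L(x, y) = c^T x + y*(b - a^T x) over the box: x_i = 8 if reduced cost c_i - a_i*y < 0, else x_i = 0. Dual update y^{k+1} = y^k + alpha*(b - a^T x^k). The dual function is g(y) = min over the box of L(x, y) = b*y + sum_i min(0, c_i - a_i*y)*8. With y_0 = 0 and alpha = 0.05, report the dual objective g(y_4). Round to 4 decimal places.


Dual ascent for LP: min 10*x1 + 13*x2, 1*x1 + 2*x2 = 12, 0 <= x_i <= 8
Step 1: y^k = 0.0, reduced costs: (10.0, 13.0)
  x^k = (0.0, 0.0), subgradient = b - a^T x = 12.0
  y^{k+1} = 0.0 + 0.05*12.0 = 0.6
Step 2: y^k = 0.6, reduced costs: (9.4, 11.8)
  x^k = (0.0, 0.0), subgradient = b - a^T x = 12.0
  y^{k+1} = 0.6 + 0.05*12.0 = 1.2
Step 3: y^k = 1.2, reduced costs: (8.8, 10.6)
  x^k = (0.0, 0.0), subgradient = b - a^T x = 12.0
  y^{k+1} = 1.2 + 0.05*12.0 = 1.8
Step 4: y^k = 1.8, reduced costs: (8.2, 9.4)
  x^k = (0.0, 0.0), subgradient = b - a^T x = 12.0
  y^{k+1} = 1.8 + 0.05*12.0 = 2.4
Dual objective at y_4 = 2.4: reduced costs (7.6, 8.2), box minimizer x = (0.0, 0.0)
g(y_4) = b*y + (c1 - a1*y)*x1 + (c2 - a2*y)*x2 = 12*2.4 + 7.6*0.0 + 8.2*0.0 = 28.8 + 0.0 + 0.0 = 28.8


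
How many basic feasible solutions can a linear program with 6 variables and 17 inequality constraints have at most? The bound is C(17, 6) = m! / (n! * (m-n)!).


Each vertex corresponds to some choice of n active constraints out of m, so the number of vertices is at most C(m, n) = m! / (n!(m-n)!).
m = 17, n = 6
Numerator: 17 * 16 * 15 * 14 * 13 * 12
Denominator: 6! = 720
C(17, 6) = 12376


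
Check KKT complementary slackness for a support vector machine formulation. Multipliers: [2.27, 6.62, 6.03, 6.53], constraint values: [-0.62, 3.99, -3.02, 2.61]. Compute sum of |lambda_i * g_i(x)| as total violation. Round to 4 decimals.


KKT complementary slackness check:
lambda_1 * g_1 = 2.27 * -0.62 = -1.4074
lambda_2 * g_2 = 6.62 * 3.99 = 26.4138
lambda_3 * g_3 = 6.03 * -3.02 = -18.2106
lambda_4 * g_4 = 6.53 * 2.61 = 17.0433
Total violation = 1.4074 + 26.4138 + 18.2106 + 17.0433 = 63.0751


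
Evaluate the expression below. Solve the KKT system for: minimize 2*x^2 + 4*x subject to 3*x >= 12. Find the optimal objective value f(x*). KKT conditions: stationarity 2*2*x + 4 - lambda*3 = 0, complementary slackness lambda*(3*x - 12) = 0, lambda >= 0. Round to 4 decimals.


Step 1: Try lambda = 0 (constraint inactive).
x_unc = -4/(2*2) = -1.0
Check: 3*-1.0 = -3.0 < 12 -- violated!
Step 2: Constraint must be active: 3*x = 12
x* = 12/3 = 4.0
lambda = (2*2*4.0 + 4)/3 = 6.6667
Step 3: Compute optimal value.
f(x*) = 2*4.0^2 + 4*4.0 = 48.0


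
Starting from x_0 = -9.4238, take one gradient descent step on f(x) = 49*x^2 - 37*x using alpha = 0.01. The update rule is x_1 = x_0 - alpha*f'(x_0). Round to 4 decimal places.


We compute the gradient at x_0 and apply the update.
f'(x) = 98*x - 37
f'(-9.4238) = 98*-9.4238 - 37 = -960.5324
x_1 = -9.4238 - 0.01*-960.5324 = 0.1815


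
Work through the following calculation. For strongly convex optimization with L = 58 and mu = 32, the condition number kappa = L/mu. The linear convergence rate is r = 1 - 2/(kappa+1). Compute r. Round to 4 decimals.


Step 1: Compute the condition number.
kappa = L/mu = 58/32 = 1.8125
Step 2: Compute the convergence rate.
r = 1 - 2/(kappa + 1) = 1 - 2*mu/(L + mu) = (L - mu)/(L + mu) = 26/90 = 0.2889


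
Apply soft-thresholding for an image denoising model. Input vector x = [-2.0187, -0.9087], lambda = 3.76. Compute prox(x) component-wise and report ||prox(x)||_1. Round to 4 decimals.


Soft-thresholding with lambda = 3.76:
prox(-2.0187) = sign(-2.0187)*max(|-2.0187| - 3.76, 0) = 0.0
prox(-0.9087) = sign(-0.9087)*max(|-0.9087| - 3.76, 0) = 0.0
prox(x) = [0.0, 0.0]
||prox(x)||_1 = 0.0 + 0.0 = 0.0


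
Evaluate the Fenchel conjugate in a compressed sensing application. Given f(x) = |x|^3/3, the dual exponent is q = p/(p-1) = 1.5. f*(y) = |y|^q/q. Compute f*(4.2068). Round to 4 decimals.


The conjugate exponent q satisfies 1/p + 1/q = 1.
p = 3, so q = 3/(3 - 1) = 1.5
|y|^q = 4.2068^1.5 = 8.6284
f*(4.2068) = 8.6284 / 1.5 = 5.7522


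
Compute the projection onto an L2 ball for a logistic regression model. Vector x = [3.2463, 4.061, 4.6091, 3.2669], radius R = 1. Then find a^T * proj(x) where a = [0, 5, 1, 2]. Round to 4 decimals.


Step 1: Compute ||x|| (intermediates to 6 decimals).
||x|| = sqrt(3.2463^2 + 4.061^2 + 4.6091^2 + 3.2669^2) = 7.67767
Step 2: Project.
Since ||x|| > R, scale = R/||x|| = 1/7.67767 = 0.130248, proj(x) = scale * x
proj(x) = [0.422824, 0.528937, 0.600326, 0.425507]
Step 3: Dot product.
a^T * proj(x) = 0*0.422824 + 5*0.528937 + 1*0.600326 + 2*0.425507 = 4.096


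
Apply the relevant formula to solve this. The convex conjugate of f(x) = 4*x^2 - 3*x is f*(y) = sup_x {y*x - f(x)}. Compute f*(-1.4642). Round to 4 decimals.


f*(y) = sup_x {y*x - a*x^2 - b*x} = sup_x {(y-b)*x - a*x^2}
FOC: (y - b) - 2a*x = 0 => x* = (y - b)/(2a)
x* = (-1.4642 + 3)/(2*4) = 0.192
f*(-1.4642) = (y-b)^2/(4a) = (-1.4642 + 3)^2/(4*4)
= 2.3587/16 = 0.1474


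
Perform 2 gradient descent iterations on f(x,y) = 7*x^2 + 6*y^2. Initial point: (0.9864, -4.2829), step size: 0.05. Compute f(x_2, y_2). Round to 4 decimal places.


Gradient descent on f(x,y) = 7*x^2 + 6*y^2.
Starting point: (0.9864, -4.2829), alpha = 0.05
Step 1: grad_x = 2*7*0.9864 = 13.8096, grad_y = 2*6*-4.2829 = -51.3948
  x_1 = 0.9864 - 0.05*13.8096 = 0.2959
  y_1 = -4.2829 - 0.05*-51.3948 = -1.7132
Step 2: grad_x = 2*7*0.2959 = 4.1429, grad_y = 2*6*-1.7132 = -20.5579
  x_2 = 0.2959 - 0.05*4.1429 = 0.0888
  y_2 = -1.7132 - 0.05*-20.5579 = -0.6853
f(0.0888, -0.6853) = 7*0.0888^2 + 6*(-0.6853)^2 = 2.8727


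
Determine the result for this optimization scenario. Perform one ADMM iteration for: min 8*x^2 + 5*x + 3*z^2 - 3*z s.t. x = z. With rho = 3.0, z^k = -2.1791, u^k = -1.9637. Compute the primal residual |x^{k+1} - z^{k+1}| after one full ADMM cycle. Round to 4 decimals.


ADMM iteration with rho = 3.0, z^k = -2.1791, u^k = -1.9637
Step 1: x-update.
Minimize 8*x^2 + 5*x + (3.0/2)*(x + 2.1791 - 1.9637)^2
FOC: (2*8 + 3.0)*x = -5 + 3.0*(-2.1791 + 1.9637)
x^{k+1} = -0.2972
Step 2: z-update.
Minimize 3*z^2 - 3*z + (3.0/2)*(-0.2972 - z - 1.9637)^2
FOC: (2*3 + 3.0)*z = 3 + 3.0*(-0.2972 - 1.9637)
z^{k+1} = -0.4203
Step 3: u-update.
u^{k+1} = -1.9637 - 0.2972 + 0.4203 = -1.8406
Step 4: Primal residual = |-0.2972 + 0.4203| = 0.1231


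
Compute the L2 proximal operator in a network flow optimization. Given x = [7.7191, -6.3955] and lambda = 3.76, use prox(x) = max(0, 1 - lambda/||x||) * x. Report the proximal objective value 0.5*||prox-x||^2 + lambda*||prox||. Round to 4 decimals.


Step 1: Compute ||x||.
||x|| = 10.0243
Step 2: Compute scaling factor.
scale = max(0, 1 - 3.76/10.0243) = 0.6249
Step 3: prox(x) = [4.8238, -3.9966]
||prox(x)|| = 6.2643
Step 4: Proximal objective.
0.5*||prox-x||^2 = 7.0688
lambda*||prox|| = 23.5538
Total = 30.6226


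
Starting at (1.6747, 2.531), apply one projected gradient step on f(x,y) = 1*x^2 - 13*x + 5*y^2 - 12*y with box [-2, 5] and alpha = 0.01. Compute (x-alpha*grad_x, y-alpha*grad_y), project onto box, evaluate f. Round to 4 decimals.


Step 1: Compute gradient at (1.6747, 2.531).
grad_x = 2*1*1.6747 - 13 = -9.6506
grad_y = 2*5*2.531 - 12 = 13.31
Step 2: Gradient step.
x_raw = 1.6747 - 0.01*-9.6506 = 1.7712
y_raw = 2.531 - 0.01*13.31 = 2.3979
Step 3: Project onto [-2, 5].
x_proj = clip(1.7712) = 1.7712
y_proj = clip(2.3979) = 2.3979
Step 4: Evaluate f.
f(1.7712, 2.3979) = -19.9137


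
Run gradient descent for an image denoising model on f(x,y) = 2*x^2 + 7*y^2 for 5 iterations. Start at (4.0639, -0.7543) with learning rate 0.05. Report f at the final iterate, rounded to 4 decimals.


Gradient descent on f(x,y) = 2*x^2 + 7*y^2.
Starting point: (4.0639, -0.7543), alpha = 0.05
Step 1: grad_x = 2*2*4.0639 = 16.2556, grad_y = 2*7*-0.7543 = -10.5602
  x_1 = 4.0639 - 0.05*16.2556 = 3.2511
  y_1 = -0.7543 - 0.05*-10.5602 = -0.2263
Step 2: grad_x = 2*2*3.2511 = 13.0045, grad_y = 2*7*-0.2263 = -3.1681
  x_2 = 3.2511 - 0.05*13.0045 = 2.6009
  y_2 = -0.2263 - 0.05*-3.1681 = -0.0679
Step 3: grad_x = 2*2*2.6009 = 10.4036, grad_y = 2*7*-0.0679 = -0.9504
  x_3 = 2.6009 - 0.05*10.4036 = 2.0807
  y_3 = -0.0679 - 0.05*-0.9504 = -0.0204
Step 4: grad_x = 2*2*2.0807 = 8.3229, grad_y = 2*7*-0.0204 = -0.2851
  x_4 = 2.0807 - 0.05*8.3229 = 1.6646
  y_4 = -0.0204 - 0.05*-0.2851 = -0.0061
Step 5: grad_x = 2*2*1.6646 = 6.6583, grad_y = 2*7*-0.0061 = -0.0855
  x_5 = 1.6646 - 0.05*6.6583 = 1.3317
  y_5 = -0.0061 - 0.05*-0.0855 = -0.0018
f(1.3317, -0.0018) = 2*1.3317^2 + 7*(-0.0018)^2 = 3.5467


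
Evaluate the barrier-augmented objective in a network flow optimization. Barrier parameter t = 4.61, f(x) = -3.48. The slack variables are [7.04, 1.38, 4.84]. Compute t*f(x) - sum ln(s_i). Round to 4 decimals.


Step 1: Compute log-barrier.
ln values: [1.9516, 0.3221, 1.5769]
phi = -(1.9516 + 0.3221 + 1.5769) = -3.8506
Step 2: Compute augmented objective.
t*f(x) = 4.61*-3.48 = -16.0428
Total = -16.0428 - 3.8506 = -19.8934


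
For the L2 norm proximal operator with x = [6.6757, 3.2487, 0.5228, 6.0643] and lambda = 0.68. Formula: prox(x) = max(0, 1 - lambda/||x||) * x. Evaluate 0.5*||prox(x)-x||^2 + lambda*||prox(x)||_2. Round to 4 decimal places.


Step 1: Compute ||x||.
||x|| = 9.6004
Step 2: Compute scaling factor.
scale = max(0, 1 - 0.68/9.6004) = 0.9292
Step 3: prox(x) = [6.2029, 3.0186, 0.4858, 5.6348]
||prox(x)|| = 8.9204
Step 4: Proximal objective.
0.5*||prox-x||^2 = 0.2312
lambda*||prox|| = 6.0659
Total = 6.2971


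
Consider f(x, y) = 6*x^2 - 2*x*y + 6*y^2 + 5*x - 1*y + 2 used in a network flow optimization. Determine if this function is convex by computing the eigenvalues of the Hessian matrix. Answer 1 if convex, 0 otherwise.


The Hessian of f(x,y) = 6*x^2 - 2*x*y + 6*y^2 + 5*x - 1*y + 2 is:
H = [[12, -2], [-2, 12]]
Trace = 12 + 12 = 24
Determinant = 12*12 - (-2)^2 = 140
Discriminant = (24)^2 - 4*140 = 16.0
Eigenvalues: lambda_1 = 10.0, lambda_2 = 14.0
The function is convex.

1


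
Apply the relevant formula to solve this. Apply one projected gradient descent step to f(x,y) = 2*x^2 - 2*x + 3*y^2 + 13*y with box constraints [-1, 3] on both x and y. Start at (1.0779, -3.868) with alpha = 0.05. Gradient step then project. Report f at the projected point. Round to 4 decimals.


Step 1: Compute gradient at (1.0779, -3.868).
grad_x = 2*2*1.0779 - 2 = 2.3116
grad_y = 2*3*-3.868 + 13 = -10.208
Step 2: Gradient step.
x_raw = 1.0779 - 0.05*2.3116 = 0.9623
y_raw = -3.868 - 0.05*-10.208 = -3.3576
Step 3: Project onto [-1, 3].
x_proj = clip(0.9623) = 0.9623
y_proj = clip(-3.3576) = -1.0
Step 4: Evaluate f.
f(0.9623, -1.0) = -10.0725


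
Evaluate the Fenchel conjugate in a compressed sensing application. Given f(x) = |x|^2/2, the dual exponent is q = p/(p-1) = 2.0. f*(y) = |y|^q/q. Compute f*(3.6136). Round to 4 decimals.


The conjugate exponent q satisfies 1/p + 1/q = 1.
p = 2, so q = 2/(2 - 1) = 2.0
|y|^q = 3.6136^2.0 = 13.0581
f*(3.6136) = 13.0581 / 2.0 = 6.5291


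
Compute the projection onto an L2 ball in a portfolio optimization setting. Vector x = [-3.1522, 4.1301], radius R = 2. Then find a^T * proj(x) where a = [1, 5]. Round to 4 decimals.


Step 1: Compute ||x|| (intermediates to 6 decimals).
||x|| = sqrt((-3.1522)^2 + 4.1301^2) = 5.195584
Step 2: Project.
Since ||x|| > R, scale = R/||x|| = 2/5.195584 = 0.384942, proj(x) = scale * x
proj(x) = [-1.213414, 1.589849]
Step 3: Dot product.
a^T * proj(x) = 1*(-1.213414) + 5*1.589849 = 6.7358


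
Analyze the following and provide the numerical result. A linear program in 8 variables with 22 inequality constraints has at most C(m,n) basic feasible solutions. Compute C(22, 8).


Each vertex corresponds to some choice of n active constraints out of m, so the number of vertices is at most C(m, n) = m! / (n!(m-n)!).
m = 22, n = 8
Numerator: 22 * 21 * 20 * 19 * 18 * 17 * 16 * 15
Denominator: 8! = 40320
C(22, 8) = 319770


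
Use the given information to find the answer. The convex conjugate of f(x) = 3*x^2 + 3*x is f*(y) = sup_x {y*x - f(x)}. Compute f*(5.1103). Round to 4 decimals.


f*(y) = sup_x {y*x - a*x^2 - b*x} = sup_x {(y-b)*x - a*x^2}
FOC: (y - b) - 2a*x = 0 => x* = (y - b)/(2a)
x* = (5.1103 - 3)/(2*3) = 0.3517
f*(5.1103) = (y-b)^2/(4a) = (5.1103 - 3)^2/(4*3)
= 4.4534/12 = 0.3711


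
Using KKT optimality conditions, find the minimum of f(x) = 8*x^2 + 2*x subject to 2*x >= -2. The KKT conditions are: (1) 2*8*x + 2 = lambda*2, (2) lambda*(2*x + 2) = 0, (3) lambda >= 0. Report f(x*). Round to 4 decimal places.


Step 1: Try lambda = 0 (constraint inactive).
Stationarity: 2*8*x + 2 = 0
x* = -2/(2*8) = -0.125
Check constraint: 2*-0.125 = -0.25 >= -2 -- satisfied.
Step 2: Compute optimal value.
f(x*) = 8*(-0.125)^2 + 2*(-0.125) = -0.125


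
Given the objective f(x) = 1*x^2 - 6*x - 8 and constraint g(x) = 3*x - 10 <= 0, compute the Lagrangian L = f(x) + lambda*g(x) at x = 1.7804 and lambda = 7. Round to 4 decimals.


Step 1: Evaluate f(x).
f(1.7804) = 1*1.7804^2 - 6*1.7804 - 8 = -15.5126
Step 2: Evaluate g(x).
g(1.7804) = 3*1.7804 - 10 = -4.6588
Step 3: Compute Lagrangian.
L = -15.5126 + 7*-4.6588 = -48.1242


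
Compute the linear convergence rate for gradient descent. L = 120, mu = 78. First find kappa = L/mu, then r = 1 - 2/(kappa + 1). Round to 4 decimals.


Step 1: Compute the condition number.
kappa = L/mu = 120/78 = 1.5385
Step 2: Compute the convergence rate.
r = 1 - 2/(kappa + 1) = 1 - 2*mu/(L + mu) = (L - mu)/(L + mu) = 42/198 = 0.2121


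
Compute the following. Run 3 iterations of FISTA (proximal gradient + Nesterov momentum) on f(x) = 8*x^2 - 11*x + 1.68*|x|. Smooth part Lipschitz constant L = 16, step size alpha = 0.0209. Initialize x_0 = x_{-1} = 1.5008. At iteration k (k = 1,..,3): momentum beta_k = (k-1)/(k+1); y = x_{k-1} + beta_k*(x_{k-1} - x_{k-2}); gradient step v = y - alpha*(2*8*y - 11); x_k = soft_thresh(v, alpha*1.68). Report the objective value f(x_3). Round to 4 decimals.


FISTA on f(x) = 8*x^2 - 11*x + 1.68*|x|
L = 16, alpha = 0.0209
Iteration 1: beta = 0.0, y = 1.5008 + 0.0*(1.5008 - 1.5008) = 1.5008
  grad(y) = 13.0128, v = y - alpha*grad = 1.2288
  prox(v) = soft_thresh(1.2288, 0.0351) = 1.1937
Iteration 2: beta = 0.3333, y = 1.1937 + 0.3333*(1.1937 - 1.5008) = 1.0914
  grad(y) = 6.4618, v = y - alpha*grad = 0.9563
  prox(v) = soft_thresh(0.9563, 0.0351) = 0.9212
Iteration 3: beta = 0.5, y = 0.9212 + 0.5*(0.9212 - 1.1937) = 0.7849
  grad(y) = 1.559, v = y - alpha*grad = 0.7524
  prox(v) = soft_thresh(0.7524, 0.0351) = 0.7172
f(x_3) = 8*0.7172^2 - 11*0.7172 + 1.68*|0.7172| = -2.5692


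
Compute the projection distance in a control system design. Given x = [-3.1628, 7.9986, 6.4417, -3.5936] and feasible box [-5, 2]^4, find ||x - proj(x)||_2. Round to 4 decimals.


Project each component onto [-5, 2].
clip(-3.1628) = -3.1628, clip(7.9986) = 2.0, clip(6.4417) = 2.0, clip(-3.5936) = -3.5936
Projection = [-3.1628, 2.0, 2.0, -3.5936]
Squared diffs: [0.0, 35.9832, 19.7287, 0.0]
Distance = sqrt(55.7119) = 7.464


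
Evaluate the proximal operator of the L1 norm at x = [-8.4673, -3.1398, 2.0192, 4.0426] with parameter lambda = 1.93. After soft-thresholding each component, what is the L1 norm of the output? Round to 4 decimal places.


Soft-thresholding with lambda = 1.93:
prox(-8.4673) = sign(-8.4673)*max(|-8.4673| - 1.93, 0) = -6.5373
prox(-3.1398) = sign(-3.1398)*max(|-3.1398| - 1.93, 0) = -1.2098
prox(2.0192) = sign(2.0192)*max(|2.0192| - 1.93, 0) = 0.0892
prox(4.0426) = sign(4.0426)*max(|4.0426| - 1.93, 0) = 2.1126
prox(x) = [-6.5373, -1.2098, 0.0892, 2.1126]
||prox(x)||_1 = 6.5373 + 1.2098 + 0.0892 + 2.1126 = 9.9489


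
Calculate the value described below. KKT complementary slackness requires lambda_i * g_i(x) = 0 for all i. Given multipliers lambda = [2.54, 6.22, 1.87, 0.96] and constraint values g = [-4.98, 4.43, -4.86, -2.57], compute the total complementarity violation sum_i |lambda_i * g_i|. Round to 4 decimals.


KKT complementary slackness check:
lambda_1 * g_1 = 2.54 * -4.98 = -12.6492
lambda_2 * g_2 = 6.22 * 4.43 = 27.5546
lambda_3 * g_3 = 1.87 * -4.86 = -9.0882
lambda_4 * g_4 = 0.96 * -2.57 = -2.4672
Total violation = 12.6492 + 27.5546 + 9.0882 + 2.4672 = 51.7592


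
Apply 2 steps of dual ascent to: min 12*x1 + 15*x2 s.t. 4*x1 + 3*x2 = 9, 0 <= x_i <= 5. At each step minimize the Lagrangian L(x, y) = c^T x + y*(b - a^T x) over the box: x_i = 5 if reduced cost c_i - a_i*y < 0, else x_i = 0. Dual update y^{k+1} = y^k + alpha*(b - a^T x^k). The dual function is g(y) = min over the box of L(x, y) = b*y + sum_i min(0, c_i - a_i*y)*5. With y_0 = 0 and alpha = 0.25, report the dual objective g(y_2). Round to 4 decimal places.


Dual ascent for LP: min 12*x1 + 15*x2, 4*x1 + 3*x2 = 9, 0 <= x_i <= 5
Step 1: y^k = 0.0, reduced costs: (12.0, 15.0)
  x^k = (0.0, 0.0), subgradient = b - a^T x = 9.0
  y^{k+1} = 0.0 + 0.25*9.0 = 2.25
Step 2: y^k = 2.25, reduced costs: (3.0, 8.25)
  x^k = (0.0, 0.0), subgradient = b - a^T x = 9.0
  y^{k+1} = 2.25 + 0.25*9.0 = 4.5
Dual objective at y_2 = 4.5: reduced costs (-6.0, 1.5), box minimizer x = (5.0, 0.0)
g(y_2) = b*y + (c1 - a1*y)*x1 + (c2 - a2*y)*x2 = 9*4.5 + (-6.0)*5.0 + 1.5*0.0 = 40.5 - 30.0 + 0.0 = 10.5


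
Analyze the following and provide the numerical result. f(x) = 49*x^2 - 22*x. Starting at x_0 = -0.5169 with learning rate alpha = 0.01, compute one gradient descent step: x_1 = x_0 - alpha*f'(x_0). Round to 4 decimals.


We compute the gradient at x_0 and apply the update.
f'(x) = 98*x - 22
f'(-0.5169) = 98*-0.5169 - 22 = -72.6562
x_1 = -0.5169 - 0.01*-72.6562 = 0.2097


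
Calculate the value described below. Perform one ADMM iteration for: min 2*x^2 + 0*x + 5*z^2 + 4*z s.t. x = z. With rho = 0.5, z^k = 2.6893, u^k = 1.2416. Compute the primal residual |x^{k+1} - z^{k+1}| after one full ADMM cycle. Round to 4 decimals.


ADMM iteration with rho = 0.5, z^k = 2.6893, u^k = 1.2416
Step 1: x-update.
Minimize 2*x^2 + 0*x + (0.5/2)*(x - 2.6893 + 1.2416)^2
FOC: (2*2 + 0.5)*x = 0 + 0.5*(2.6893 - 1.2416)
x^{k+1} = 0.1609
Step 2: z-update.
Minimize 5*z^2 + 4*z + (0.5/2)*(0.1609 - z + 1.2416)^2
FOC: (2*5 + 0.5)*z = -4 + 0.5*(0.1609 + 1.2416)
z^{k+1} = -0.3142
Step 3: u-update.
u^{k+1} = 1.2416 + 0.1609 + 0.3142 = 1.7166
Step 4: Primal residual = |0.1609 + 0.3142| = 0.475


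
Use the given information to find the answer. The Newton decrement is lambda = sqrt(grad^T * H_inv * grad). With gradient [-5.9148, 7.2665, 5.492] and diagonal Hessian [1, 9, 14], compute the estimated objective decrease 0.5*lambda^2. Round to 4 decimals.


Step 1: H is diagonal, so H^(-1) * g = [-5.9148, 0.8074, 0.3923].
Step 2: g^T H^(-1) g = sum_i g_i^2 / H_ii
  = (-5.9148)^2/1 + (7.2665)^2/9 + (5.492)^2/14
  = 34.9849 + 5.8669 + 2.1544 = 43.0062
Step 3: Objective decrease = 0.5 * g^T H^(-1) g = 21.5031


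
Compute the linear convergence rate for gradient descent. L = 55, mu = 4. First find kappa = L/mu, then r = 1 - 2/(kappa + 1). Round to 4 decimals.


Step 1: Compute the condition number.
kappa = L/mu = 55/4 = 13.75
Step 2: Compute the convergence rate.
r = 1 - 2/(kappa + 1) = 1 - 2*mu/(L + mu) = (L - mu)/(L + mu) = 51/59 = 0.8644


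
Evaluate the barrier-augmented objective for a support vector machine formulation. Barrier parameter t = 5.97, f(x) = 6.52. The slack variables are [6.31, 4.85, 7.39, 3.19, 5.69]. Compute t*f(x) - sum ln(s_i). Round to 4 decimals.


Step 1: Compute log-barrier.
ln values: [1.8421, 1.579, 2.0001, 1.16, 1.7387]
phi = -(1.8421 + 1.579 + 2.0001 + 1.16 + 1.7387) = -8.32
Step 2: Compute augmented objective.
t*f(x) = 5.97*6.52 = 38.9244
Total = 38.9244 - 8.32 = 30.6044


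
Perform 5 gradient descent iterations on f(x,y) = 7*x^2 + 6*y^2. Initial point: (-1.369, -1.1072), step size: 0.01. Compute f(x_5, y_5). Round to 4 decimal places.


Gradient descent on f(x,y) = 7*x^2 + 6*y^2.
Starting point: (-1.369, -1.1072), alpha = 0.01
Step 1: grad_x = 2*7*-1.369 = -19.166, grad_y = 2*6*-1.1072 = -13.2864
  x_1 = -1.369 - 0.01*-19.166 = -1.1773
  y_1 = -1.1072 - 0.01*-13.2864 = -0.9743
Step 2: grad_x = 2*7*-1.1773 = -16.4828, grad_y = 2*6*-0.9743 = -11.692
  x_2 = -1.1773 - 0.01*-16.4828 = -1.0125
  y_2 = -0.9743 - 0.01*-11.692 = -0.8574
Step 3: grad_x = 2*7*-1.0125 = -14.1752, grad_y = 2*6*-0.8574 = -10.289
  x_3 = -1.0125 - 0.01*-14.1752 = -0.8708
  y_3 = -0.8574 - 0.01*-10.289 = -0.7545
Step 4: grad_x = 2*7*-0.8708 = -12.1906, grad_y = 2*6*-0.7545 = -9.0543
  x_4 = -0.8708 - 0.01*-12.1906 = -0.7489
  y_4 = -0.7545 - 0.01*-9.0543 = -0.664
Step 5: grad_x = 2*7*-0.7489 = -10.484, grad_y = 2*6*-0.664 = -7.9678
  x_5 = -0.7489 - 0.01*-10.484 = -0.644
  y_5 = -0.664 - 0.01*-7.9678 = -0.5843
f(-0.644, -0.5843) = 7*(-0.644)^2 + 6*(-0.5843)^2 = 4.9518


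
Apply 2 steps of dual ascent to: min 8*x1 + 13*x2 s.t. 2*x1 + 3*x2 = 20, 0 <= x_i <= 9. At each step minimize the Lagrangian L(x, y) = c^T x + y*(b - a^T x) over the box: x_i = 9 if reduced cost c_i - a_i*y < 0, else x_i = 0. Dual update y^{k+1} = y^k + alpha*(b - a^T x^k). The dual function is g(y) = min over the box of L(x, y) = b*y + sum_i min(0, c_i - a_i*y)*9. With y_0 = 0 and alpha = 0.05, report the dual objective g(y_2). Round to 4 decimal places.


Dual ascent for LP: min 8*x1 + 13*x2, 2*x1 + 3*x2 = 20, 0 <= x_i <= 9
Step 1: y^k = 0.0, reduced costs: (8.0, 13.0)
  x^k = (0.0, 0.0), subgradient = b - a^T x = 20.0
  y^{k+1} = 0.0 + 0.05*20.0 = 1.0
Step 2: y^k = 1.0, reduced costs: (6.0, 10.0)
  x^k = (0.0, 0.0), subgradient = b - a^T x = 20.0
  y^{k+1} = 1.0 + 0.05*20.0 = 2.0
Dual objective at y_2 = 2.0: reduced costs (4.0, 7.0), box minimizer x = (0.0, 0.0)
g(y_2) = b*y + (c1 - a1*y)*x1 + (c2 - a2*y)*x2 = 20*2.0 + 4.0*0.0 + 7.0*0.0 = 40.0 + 0.0 + 0.0 = 40.0


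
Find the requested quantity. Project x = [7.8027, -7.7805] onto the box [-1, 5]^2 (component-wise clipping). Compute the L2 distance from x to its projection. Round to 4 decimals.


Project each component onto [-1, 5].
clip(7.8027) = 5.0, clip(-7.7805) = -1.0
Projection = [5.0, -1.0]
Squared diffs: [7.8551, 45.9752]
Distance = sqrt(53.8303) = 7.3369


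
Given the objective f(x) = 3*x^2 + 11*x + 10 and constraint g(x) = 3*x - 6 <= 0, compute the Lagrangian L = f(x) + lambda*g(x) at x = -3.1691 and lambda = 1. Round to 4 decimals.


Step 1: Evaluate f(x).
f(-3.1691) = 3*(-3.1691)^2 + 11*(-3.1691) + 10 = 5.2695
Step 2: Evaluate g(x).
g(-3.1691) = 3*-3.1691 - 6 = -15.5073
Step 3: Compute Lagrangian.
L = 5.2695 + 1*-15.5073 = -10.2378


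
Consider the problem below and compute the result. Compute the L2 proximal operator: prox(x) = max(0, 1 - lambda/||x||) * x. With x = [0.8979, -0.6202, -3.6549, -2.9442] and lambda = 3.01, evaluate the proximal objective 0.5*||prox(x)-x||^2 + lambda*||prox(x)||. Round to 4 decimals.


Step 1: Compute ||x||.
||x|| = 4.8185
Step 2: Compute scaling factor.
scale = max(0, 1 - 3.01/4.8185) = 0.3753
Step 3: prox(x) = [0.337, -0.2328, -1.3717, -1.105]
||prox(x)|| = 1.8085
Step 4: Proximal objective.
0.5*||prox-x||^2 = 4.5301
lambda*||prox|| = 5.4436
Total = 9.9735


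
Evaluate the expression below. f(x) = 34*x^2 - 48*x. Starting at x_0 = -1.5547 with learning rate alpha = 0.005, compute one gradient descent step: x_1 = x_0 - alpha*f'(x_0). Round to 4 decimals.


We compute the gradient at x_0 and apply the update.
f'(x) = 68*x - 48
f'(-1.5547) = 68*-1.5547 - 48 = -153.7196
x_1 = -1.5547 - 0.005*-153.7196 = -0.7861


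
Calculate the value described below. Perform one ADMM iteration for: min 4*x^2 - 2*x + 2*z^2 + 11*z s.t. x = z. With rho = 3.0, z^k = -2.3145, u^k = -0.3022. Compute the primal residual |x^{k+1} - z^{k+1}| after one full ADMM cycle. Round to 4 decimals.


ADMM iteration with rho = 3.0, z^k = -2.3145, u^k = -0.3022
Step 1: x-update.
Minimize 4*x^2 - 2*x + (3.0/2)*(x + 2.3145 - 0.3022)^2
FOC: (2*4 + 3.0)*x = 2 + 3.0*(-2.3145 + 0.3022)
x^{k+1} = -0.367
Step 2: z-update.
Minimize 2*z^2 + 11*z + (3.0/2)*(-0.367 - z - 0.3022)^2
FOC: (2*2 + 3.0)*z = -11 + 3.0*(-0.367 - 0.3022)
z^{k+1} = -1.8582
Step 3: u-update.
u^{k+1} = -0.3022 - 0.367 + 1.8582 = 1.189
Step 4: Primal residual = |-0.367 + 1.8582| = 1.4912


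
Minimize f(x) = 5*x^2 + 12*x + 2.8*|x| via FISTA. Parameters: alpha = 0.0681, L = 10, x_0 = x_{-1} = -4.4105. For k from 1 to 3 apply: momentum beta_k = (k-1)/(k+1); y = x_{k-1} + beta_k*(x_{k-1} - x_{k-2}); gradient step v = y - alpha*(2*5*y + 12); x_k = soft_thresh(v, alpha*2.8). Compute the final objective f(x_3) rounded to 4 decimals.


FISTA on f(x) = 5*x^2 + 12*x + 2.8*|x|
L = 10, alpha = 0.0681
Iteration 1: beta = 0.0, y = -4.4105 + 0.0*(-4.4105 + 4.4105) = -4.4105
  grad(y) = -32.105, v = y - alpha*grad = -2.2241
  prox(v) = soft_thresh(-2.2241, 0.1907) = -2.0335
Iteration 2: beta = 0.3333, y = -2.0335 + 0.3333*(-2.0335 + 4.4105) = -1.2411
  grad(y) = -0.4113, v = y - alpha*grad = -1.2131
  prox(v) = soft_thresh(-1.2131, 0.1907) = -1.0224
Iteration 3: beta = 0.5, y = -1.0224 + 0.5*(-1.0224 + 2.0335) = -0.5169
  grad(y) = 6.8308, v = y - alpha*grad = -0.9821
  prox(v) = soft_thresh(-0.9821, 0.1907) = -0.7914
f(x_3) = 5*(-0.7914)^2 + 12*(-0.7914) + 2.8*|-0.7914| = -4.1493


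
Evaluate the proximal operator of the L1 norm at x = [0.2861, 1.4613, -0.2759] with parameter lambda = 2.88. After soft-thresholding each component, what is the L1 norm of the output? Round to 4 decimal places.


Soft-thresholding with lambda = 2.88:
prox(0.2861) = sign(0.2861)*max(|0.2861| - 2.88, 0) = 0.0
prox(1.4613) = sign(1.4613)*max(|1.4613| - 2.88, 0) = 0.0
prox(-0.2759) = sign(-0.2759)*max(|-0.2759| - 2.88, 0) = 0.0
prox(x) = [0.0, 0.0, 0.0]
||prox(x)||_1 = 0.0 + 0.0 + 0.0 = 0.0


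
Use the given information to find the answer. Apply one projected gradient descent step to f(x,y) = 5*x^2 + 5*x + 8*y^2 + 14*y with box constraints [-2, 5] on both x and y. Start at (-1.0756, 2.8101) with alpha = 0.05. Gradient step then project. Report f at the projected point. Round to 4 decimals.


Step 1: Compute gradient at (-1.0756, 2.8101).
grad_x = 2*5*-1.0756 + 5 = -5.756
grad_y = 2*8*2.8101 + 14 = 58.9616
Step 2: Gradient step.
x_raw = -1.0756 - 0.05*-5.756 = -0.7878
y_raw = 2.8101 - 0.05*58.9616 = -0.138
Step 3: Project onto [-2, 5].
x_proj = clip(-0.7878) = -0.7878
y_proj = clip(-0.138) = -0.138
Step 4: Evaluate f.
f(-0.7878, -0.138) = -2.6153


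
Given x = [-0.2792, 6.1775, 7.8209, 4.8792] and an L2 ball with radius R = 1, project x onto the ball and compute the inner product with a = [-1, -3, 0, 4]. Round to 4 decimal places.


Step 1: Compute ||x|| (intermediates to 6 decimals).
||x|| = sqrt((-0.2792)^2 + 6.1775^2 + 7.8209^2 + 4.8792^2) = 11.100114
Step 2: Project.
Since ||x|| > R, scale = R/||x|| = 1/11.100114 = 0.090089, proj(x) = scale * x
proj(x) = [-0.025153, 0.556525, 0.704577, 0.439562]
Step 3: Dot product.
a^T * proj(x) = -1*(-0.025153) - 3*0.556525 + 0*0.704577 + 4*0.439562 = 0.1138


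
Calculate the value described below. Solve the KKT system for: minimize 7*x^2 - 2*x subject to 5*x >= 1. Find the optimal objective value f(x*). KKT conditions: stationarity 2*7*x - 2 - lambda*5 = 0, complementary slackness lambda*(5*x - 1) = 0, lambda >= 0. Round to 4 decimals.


Step 1: Try lambda = 0 (constraint inactive).
x_unc = 2/(2*7) = 0.1429
Check: 5*0.1429 = 0.7145 < 1 -- violated!
Step 2: Constraint must be active: 5*x = 1
x* = 1/5 = 0.2
lambda = (2*7*0.2 - 2)/5 = 0.16
Step 3: Compute optimal value.
f(x*) = 7*0.2^2 - 2*0.2 = -0.12


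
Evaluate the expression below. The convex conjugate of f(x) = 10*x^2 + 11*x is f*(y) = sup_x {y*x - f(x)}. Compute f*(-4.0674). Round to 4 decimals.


f*(y) = sup_x {y*x - a*x^2 - b*x} = sup_x {(y-b)*x - a*x^2}
FOC: (y - b) - 2a*x = 0 => x* = (y - b)/(2a)
x* = (-4.0674 - 11)/(2*10) = -0.7534
f*(-4.0674) = (y-b)^2/(4a) = (-4.0674 - 11)^2/(4*10)
= 227.0265/40 = 5.6757


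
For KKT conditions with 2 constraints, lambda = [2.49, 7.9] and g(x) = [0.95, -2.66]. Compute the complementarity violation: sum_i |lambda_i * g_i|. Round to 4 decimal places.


KKT complementary slackness check:
lambda_1 * g_1 = 2.49 * 0.95 = 2.3655
lambda_2 * g_2 = 7.9 * -2.66 = -21.014
Total violation = 2.3655 + 21.014 = 23.3795
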